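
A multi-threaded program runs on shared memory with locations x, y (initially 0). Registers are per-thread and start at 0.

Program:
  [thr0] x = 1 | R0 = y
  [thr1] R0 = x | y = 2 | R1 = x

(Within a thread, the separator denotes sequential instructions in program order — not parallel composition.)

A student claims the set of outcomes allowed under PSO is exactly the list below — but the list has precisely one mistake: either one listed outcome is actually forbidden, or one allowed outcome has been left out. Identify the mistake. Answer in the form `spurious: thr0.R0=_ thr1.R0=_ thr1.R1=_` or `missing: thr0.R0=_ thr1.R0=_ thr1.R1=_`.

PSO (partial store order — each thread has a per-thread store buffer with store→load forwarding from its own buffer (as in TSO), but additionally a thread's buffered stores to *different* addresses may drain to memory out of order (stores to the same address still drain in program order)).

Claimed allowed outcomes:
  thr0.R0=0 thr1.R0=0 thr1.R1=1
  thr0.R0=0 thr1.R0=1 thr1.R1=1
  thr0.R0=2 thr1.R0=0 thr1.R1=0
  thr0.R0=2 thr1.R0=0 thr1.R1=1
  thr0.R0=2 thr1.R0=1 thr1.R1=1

missing: thr0.R0=0 thr1.R0=0 thr1.R1=0

outcome vector order: (thr0.R0,thr1.R0,thr1.R1)
under PSO → <0 0 0> <0 0 1> <0 1 1> <2 0 0> <2 0 1> <2 1 1>
PSO∖claimed = {<0 0 0>}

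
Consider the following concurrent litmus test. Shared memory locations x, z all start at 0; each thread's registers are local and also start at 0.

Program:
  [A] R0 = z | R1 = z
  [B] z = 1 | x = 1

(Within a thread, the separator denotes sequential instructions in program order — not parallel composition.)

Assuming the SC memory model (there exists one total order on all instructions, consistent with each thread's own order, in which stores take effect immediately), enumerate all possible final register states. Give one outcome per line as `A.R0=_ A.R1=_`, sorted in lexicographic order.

outcome vector order: (A.R0,A.R1)
|SC outcomes| = 3

A.R0=0 A.R1=0
A.R0=0 A.R1=1
A.R0=1 A.R1=1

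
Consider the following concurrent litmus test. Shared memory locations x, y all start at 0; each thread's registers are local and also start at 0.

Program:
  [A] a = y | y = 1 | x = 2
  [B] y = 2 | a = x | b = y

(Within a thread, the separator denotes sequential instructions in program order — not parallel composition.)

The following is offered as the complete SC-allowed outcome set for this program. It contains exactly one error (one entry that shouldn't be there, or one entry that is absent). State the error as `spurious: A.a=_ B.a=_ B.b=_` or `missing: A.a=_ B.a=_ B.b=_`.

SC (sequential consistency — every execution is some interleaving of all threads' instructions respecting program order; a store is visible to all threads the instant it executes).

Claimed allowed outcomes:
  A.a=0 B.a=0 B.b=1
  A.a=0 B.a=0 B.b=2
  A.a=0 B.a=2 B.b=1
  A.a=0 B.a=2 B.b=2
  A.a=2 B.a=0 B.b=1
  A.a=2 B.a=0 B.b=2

missing: A.a=2 B.a=2 B.b=1

outcome vector order: (A.a,B.a,B.b)
[SC] allowed = {0/0/1 0/0/2 0/2/1 0/2/2 2/0/1 2/0/2 2/2/1}
SC∖claimed = {2/2/1}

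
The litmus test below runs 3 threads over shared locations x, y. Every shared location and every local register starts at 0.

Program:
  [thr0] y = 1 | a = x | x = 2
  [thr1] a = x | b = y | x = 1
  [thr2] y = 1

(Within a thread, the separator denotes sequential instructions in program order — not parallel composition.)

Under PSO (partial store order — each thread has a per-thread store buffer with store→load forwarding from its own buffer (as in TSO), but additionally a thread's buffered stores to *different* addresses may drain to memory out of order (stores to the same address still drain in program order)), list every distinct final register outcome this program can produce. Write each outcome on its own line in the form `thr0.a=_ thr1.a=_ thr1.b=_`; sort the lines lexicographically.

outcome vector order: (thr0.a,thr1.a,thr1.b)
|PSO outcomes| = 6

thr0.a=0 thr1.a=0 thr1.b=0
thr0.a=0 thr1.a=0 thr1.b=1
thr0.a=0 thr1.a=2 thr1.b=0
thr0.a=0 thr1.a=2 thr1.b=1
thr0.a=1 thr1.a=0 thr1.b=0
thr0.a=1 thr1.a=0 thr1.b=1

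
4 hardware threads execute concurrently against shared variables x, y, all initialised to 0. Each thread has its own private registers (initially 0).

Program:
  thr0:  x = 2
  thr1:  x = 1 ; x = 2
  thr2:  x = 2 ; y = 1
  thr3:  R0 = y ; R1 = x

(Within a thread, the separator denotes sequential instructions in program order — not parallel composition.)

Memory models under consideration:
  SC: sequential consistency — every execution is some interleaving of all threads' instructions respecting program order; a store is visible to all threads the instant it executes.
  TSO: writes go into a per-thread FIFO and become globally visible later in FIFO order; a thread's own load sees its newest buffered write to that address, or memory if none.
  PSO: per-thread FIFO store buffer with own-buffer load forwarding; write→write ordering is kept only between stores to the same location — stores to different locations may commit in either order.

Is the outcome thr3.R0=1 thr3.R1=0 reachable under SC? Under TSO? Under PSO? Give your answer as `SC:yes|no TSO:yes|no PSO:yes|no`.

outcome vector order: (thr3.R0,thr3.R1)
under SC → 00 01 02 11 12
under TSO → 00 01 02 11 12
under PSO → 00 01 02 10 11 12
target 10 ∈ {PSO}

SC:no TSO:no PSO:yes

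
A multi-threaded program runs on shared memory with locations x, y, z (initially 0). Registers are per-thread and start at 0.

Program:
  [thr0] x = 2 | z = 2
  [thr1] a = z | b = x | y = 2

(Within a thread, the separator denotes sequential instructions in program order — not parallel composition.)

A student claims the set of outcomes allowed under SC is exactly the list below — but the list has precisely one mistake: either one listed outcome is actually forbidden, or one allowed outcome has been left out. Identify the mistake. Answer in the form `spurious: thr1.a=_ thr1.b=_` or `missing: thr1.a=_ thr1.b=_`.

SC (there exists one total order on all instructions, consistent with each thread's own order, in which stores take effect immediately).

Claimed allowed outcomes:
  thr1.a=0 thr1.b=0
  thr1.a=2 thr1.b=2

outcome vector order: (thr1.a,thr1.b)
[SC] allowed = {(0,0); (0,2); (2,2)}
SC∖claimed = {(0,2)}

missing: thr1.a=0 thr1.b=2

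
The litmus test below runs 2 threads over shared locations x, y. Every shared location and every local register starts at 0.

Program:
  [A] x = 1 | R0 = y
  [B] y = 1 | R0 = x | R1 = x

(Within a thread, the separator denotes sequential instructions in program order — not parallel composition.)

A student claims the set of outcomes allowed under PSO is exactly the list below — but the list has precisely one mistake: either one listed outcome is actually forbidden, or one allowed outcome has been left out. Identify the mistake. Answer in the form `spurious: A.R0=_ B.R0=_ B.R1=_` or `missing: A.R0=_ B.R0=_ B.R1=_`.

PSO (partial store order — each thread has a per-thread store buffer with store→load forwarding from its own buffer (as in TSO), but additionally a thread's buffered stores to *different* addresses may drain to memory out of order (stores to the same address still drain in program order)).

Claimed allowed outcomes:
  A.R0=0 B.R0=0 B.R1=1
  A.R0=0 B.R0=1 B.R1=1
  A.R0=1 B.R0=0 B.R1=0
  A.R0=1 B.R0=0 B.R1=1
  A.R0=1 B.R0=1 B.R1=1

missing: A.R0=0 B.R0=0 B.R1=0

outcome vector order: (A.R0,B.R0,B.R1)
PSO: 6 outcomes — {(0,0,0); (0,0,1); (0,1,1); (1,0,0); (1,0,1); (1,1,1)}
PSO∖claimed = {(0,0,0)}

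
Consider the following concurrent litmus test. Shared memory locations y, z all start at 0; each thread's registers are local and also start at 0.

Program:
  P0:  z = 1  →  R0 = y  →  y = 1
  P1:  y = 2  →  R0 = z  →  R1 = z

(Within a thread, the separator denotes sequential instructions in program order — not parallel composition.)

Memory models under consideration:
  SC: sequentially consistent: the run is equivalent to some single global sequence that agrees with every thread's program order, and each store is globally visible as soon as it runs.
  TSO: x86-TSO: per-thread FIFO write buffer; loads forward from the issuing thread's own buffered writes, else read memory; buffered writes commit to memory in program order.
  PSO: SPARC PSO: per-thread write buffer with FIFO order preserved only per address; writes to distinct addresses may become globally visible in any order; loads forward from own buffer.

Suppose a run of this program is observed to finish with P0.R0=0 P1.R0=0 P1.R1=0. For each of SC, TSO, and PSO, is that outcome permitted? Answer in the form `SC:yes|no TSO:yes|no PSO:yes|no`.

SC:no TSO:yes PSO:yes

outcome vector order: (P0.R0,P1.R0,P1.R1)
SC (4): 0/1/1, 2/0/0, 2/0/1, 2/1/1
TSO (6): 0/0/0, 0/0/1, 0/1/1, 2/0/0, 2/0/1, 2/1/1
PSO (6): 0/0/0, 0/0/1, 0/1/1, 2/0/0, 2/0/1, 2/1/1
target 0/0/0 ∈ {TSO,PSO}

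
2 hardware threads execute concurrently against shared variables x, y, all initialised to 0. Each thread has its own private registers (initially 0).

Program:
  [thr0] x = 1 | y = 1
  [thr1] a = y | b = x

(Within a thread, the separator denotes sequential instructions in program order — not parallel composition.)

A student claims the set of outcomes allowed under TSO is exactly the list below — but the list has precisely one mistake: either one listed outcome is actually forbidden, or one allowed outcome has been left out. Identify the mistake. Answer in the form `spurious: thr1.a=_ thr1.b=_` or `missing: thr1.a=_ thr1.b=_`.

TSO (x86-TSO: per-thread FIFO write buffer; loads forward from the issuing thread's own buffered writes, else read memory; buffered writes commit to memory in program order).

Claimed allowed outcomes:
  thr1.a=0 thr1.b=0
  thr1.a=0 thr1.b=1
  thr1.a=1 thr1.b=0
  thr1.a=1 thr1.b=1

outcome vector order: (thr1.a,thr1.b)
TSO: 3 outcomes — {<0 0> <0 1> <1 1>}
claimed∖TSO = {<1 0>}

spurious: thr1.a=1 thr1.b=0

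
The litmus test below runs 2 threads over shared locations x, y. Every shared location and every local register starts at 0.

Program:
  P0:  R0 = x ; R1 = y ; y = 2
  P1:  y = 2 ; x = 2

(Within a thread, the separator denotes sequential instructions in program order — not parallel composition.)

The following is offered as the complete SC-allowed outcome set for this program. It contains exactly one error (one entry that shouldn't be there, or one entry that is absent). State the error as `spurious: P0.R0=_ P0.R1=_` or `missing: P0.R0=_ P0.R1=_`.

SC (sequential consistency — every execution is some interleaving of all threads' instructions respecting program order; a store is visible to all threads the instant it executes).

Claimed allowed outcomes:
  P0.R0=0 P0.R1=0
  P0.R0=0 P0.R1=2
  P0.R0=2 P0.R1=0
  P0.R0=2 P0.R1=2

spurious: P0.R0=2 P0.R1=0

outcome vector order: (P0.R0,P0.R1)
SC: 3 outcomes — {00 02 22}
claimed∖SC = {20}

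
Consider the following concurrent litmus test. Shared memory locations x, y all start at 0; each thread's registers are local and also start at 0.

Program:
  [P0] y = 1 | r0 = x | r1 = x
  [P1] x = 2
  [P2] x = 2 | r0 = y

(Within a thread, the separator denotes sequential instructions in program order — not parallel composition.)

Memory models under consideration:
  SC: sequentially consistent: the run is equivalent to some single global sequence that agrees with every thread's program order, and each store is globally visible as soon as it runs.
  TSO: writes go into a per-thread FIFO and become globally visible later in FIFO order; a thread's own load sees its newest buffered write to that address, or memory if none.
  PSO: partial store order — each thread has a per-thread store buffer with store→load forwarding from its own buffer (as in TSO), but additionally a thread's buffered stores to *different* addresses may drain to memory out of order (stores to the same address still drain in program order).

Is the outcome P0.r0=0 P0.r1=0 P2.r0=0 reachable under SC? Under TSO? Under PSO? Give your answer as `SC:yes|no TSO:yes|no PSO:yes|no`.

outcome vector order: (P0.r0,P0.r1,P2.r0)
under SC → 001; 021; 220; 221
under TSO → 000; 001; 020; 021; 220; 221
under PSO → 000; 001; 020; 021; 220; 221
target 000 ∈ {TSO,PSO}

SC:no TSO:yes PSO:yes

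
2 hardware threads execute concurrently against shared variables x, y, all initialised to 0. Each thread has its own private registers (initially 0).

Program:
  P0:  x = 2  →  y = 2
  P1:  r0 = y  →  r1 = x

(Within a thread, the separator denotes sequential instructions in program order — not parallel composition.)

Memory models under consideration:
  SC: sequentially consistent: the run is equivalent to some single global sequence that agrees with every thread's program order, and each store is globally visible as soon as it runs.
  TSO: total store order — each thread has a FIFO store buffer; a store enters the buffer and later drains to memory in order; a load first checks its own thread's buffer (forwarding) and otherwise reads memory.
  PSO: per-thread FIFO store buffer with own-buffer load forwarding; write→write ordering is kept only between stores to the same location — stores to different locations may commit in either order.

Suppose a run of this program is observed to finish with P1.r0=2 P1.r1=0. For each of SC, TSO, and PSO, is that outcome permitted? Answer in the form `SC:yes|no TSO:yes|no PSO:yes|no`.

SC:no TSO:no PSO:yes

outcome vector order: (P1.r0,P1.r1)
SC: 3 outcomes — {0/0 0/2 2/2}
TSO: 3 outcomes — {0/0 0/2 2/2}
PSO: 4 outcomes — {0/0 0/2 2/0 2/2}
target 2/0 ∈ {PSO}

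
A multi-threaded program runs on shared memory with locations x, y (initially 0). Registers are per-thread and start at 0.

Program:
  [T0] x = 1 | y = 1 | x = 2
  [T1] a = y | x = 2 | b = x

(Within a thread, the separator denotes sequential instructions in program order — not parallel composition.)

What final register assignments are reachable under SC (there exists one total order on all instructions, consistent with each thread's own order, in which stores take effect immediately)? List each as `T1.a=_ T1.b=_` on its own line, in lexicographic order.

T1.a=0 T1.b=1
T1.a=0 T1.b=2
T1.a=1 T1.b=2

outcome vector order: (T1.a,T1.b)
|SC outcomes| = 3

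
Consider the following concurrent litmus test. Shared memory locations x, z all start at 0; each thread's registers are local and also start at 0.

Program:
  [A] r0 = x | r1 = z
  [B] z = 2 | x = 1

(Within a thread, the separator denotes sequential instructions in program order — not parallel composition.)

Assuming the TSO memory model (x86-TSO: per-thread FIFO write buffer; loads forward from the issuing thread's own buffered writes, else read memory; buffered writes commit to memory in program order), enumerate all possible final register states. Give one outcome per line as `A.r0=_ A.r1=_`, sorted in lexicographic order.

outcome vector order: (A.r0,A.r1)
|TSO outcomes| = 3

A.r0=0 A.r1=0
A.r0=0 A.r1=2
A.r0=1 A.r1=2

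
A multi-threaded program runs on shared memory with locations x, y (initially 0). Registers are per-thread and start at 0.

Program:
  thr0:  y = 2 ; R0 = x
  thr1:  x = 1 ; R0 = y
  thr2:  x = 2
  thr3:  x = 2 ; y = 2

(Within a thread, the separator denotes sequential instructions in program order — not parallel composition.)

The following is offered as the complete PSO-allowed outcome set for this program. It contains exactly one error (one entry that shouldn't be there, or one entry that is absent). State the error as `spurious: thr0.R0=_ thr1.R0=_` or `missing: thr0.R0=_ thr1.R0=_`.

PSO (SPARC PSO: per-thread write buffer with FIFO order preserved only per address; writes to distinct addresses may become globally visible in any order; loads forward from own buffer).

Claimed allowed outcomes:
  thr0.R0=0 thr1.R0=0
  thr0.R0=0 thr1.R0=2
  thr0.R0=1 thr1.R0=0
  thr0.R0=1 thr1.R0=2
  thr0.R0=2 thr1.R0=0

missing: thr0.R0=2 thr1.R0=2

outcome vector order: (thr0.R0,thr1.R0)
PSO (6): 00 02 10 12 20 22
PSO∖claimed = {22}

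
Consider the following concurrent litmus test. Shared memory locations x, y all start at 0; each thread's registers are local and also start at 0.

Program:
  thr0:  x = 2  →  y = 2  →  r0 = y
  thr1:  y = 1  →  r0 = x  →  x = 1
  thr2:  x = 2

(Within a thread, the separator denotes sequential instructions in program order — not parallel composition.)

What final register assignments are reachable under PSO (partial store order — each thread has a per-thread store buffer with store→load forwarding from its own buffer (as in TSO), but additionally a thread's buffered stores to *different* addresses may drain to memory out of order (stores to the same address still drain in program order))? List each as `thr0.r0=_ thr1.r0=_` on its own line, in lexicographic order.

outcome vector order: (thr0.r0,thr1.r0)
|PSO outcomes| = 4

thr0.r0=1 thr1.r0=0
thr0.r0=1 thr1.r0=2
thr0.r0=2 thr1.r0=0
thr0.r0=2 thr1.r0=2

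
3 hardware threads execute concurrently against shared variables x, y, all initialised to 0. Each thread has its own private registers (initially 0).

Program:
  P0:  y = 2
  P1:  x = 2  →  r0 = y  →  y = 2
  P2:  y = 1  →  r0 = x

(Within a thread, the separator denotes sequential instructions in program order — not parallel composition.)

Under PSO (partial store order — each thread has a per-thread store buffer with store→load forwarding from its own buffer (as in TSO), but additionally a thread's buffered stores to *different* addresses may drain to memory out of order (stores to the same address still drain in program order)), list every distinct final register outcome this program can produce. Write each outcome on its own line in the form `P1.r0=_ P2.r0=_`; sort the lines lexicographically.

P1.r0=0 P2.r0=0
P1.r0=0 P2.r0=2
P1.r0=1 P2.r0=0
P1.r0=1 P2.r0=2
P1.r0=2 P2.r0=0
P1.r0=2 P2.r0=2

outcome vector order: (P1.r0,P2.r0)
|PSO outcomes| = 6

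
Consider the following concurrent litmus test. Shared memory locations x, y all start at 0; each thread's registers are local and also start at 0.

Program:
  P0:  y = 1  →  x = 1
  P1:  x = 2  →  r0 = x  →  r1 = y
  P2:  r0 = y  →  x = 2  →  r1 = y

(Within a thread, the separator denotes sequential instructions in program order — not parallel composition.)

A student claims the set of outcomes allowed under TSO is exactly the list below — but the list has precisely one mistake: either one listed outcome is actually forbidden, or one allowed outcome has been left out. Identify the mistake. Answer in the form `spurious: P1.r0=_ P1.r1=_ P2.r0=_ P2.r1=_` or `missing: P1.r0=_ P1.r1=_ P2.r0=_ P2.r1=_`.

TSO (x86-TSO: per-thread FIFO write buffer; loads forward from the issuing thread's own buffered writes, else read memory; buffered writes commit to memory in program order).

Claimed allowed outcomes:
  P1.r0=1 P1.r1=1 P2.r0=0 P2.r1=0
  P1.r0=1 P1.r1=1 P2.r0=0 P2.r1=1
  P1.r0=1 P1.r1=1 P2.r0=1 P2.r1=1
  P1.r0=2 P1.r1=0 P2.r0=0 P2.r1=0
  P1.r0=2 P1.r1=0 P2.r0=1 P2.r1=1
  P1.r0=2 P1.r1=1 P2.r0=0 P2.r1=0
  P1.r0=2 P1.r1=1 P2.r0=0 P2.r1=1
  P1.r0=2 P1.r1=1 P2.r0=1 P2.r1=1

outcome vector order: (P1.r0,P1.r1,P2.r0,P2.r1)
TSO: 9 outcomes — {1/1/0/0 1/1/0/1 1/1/1/1 2/0/0/0 2/0/0/1 2/0/1/1 2/1/0/0 2/1/0/1 2/1/1/1}
TSO∖claimed = {2/0/0/1}

missing: P1.r0=2 P1.r1=0 P2.r0=0 P2.r1=1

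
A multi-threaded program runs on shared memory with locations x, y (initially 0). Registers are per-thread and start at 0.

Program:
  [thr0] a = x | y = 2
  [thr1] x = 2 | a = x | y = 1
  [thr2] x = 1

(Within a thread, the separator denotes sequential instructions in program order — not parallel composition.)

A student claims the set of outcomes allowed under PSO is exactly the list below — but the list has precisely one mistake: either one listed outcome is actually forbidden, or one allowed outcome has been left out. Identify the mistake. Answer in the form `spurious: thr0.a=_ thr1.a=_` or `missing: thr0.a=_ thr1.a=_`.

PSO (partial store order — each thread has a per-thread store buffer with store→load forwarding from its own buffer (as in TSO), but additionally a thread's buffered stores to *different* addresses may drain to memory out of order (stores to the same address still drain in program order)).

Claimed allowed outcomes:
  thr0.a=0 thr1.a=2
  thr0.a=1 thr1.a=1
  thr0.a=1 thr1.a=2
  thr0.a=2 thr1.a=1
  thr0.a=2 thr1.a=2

missing: thr0.a=0 thr1.a=1

outcome vector order: (thr0.a,thr1.a)
PSO: 6 outcomes — {0/1; 0/2; 1/1; 1/2; 2/1; 2/2}
PSO∖claimed = {0/1}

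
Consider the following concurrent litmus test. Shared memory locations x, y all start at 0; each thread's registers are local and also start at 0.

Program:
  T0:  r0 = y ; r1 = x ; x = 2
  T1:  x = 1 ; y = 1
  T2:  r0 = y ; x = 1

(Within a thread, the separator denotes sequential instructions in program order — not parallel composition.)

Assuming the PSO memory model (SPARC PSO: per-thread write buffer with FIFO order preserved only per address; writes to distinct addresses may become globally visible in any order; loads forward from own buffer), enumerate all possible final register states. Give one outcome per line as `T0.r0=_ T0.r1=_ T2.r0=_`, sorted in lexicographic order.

T0.r0=0 T0.r1=0 T2.r0=0
T0.r0=0 T0.r1=0 T2.r0=1
T0.r0=0 T0.r1=1 T2.r0=0
T0.r0=0 T0.r1=1 T2.r0=1
T0.r0=1 T0.r1=0 T2.r0=0
T0.r0=1 T0.r1=0 T2.r0=1
T0.r0=1 T0.r1=1 T2.r0=0
T0.r0=1 T0.r1=1 T2.r0=1

outcome vector order: (T0.r0,T0.r1,T2.r0)
|PSO outcomes| = 8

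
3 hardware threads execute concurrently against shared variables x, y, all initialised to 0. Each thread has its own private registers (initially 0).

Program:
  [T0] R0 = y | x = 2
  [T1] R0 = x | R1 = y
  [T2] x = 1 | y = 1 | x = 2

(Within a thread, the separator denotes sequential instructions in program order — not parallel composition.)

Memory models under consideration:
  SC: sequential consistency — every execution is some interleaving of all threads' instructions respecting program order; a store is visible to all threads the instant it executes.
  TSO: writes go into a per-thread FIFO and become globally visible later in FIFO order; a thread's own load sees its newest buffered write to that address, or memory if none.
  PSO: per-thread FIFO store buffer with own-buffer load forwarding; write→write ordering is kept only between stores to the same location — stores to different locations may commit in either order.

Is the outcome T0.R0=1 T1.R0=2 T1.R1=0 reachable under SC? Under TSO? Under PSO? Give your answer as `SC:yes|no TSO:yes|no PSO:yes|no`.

outcome vector order: (T0.R0,T1.R0,T1.R1)
SC: 11 outcomes — {<0 0 0>, <0 0 1>, <0 1 0>, <0 1 1>, <0 2 0>, <0 2 1>, <1 0 0>, <1 0 1>, <1 1 0>, <1 1 1>, <1 2 1>}
TSO: 11 outcomes — {<0 0 0>, <0 0 1>, <0 1 0>, <0 1 1>, <0 2 0>, <0 2 1>, <1 0 0>, <1 0 1>, <1 1 0>, <1 1 1>, <1 2 1>}
PSO: 12 outcomes — {<0 0 0>, <0 0 1>, <0 1 0>, <0 1 1>, <0 2 0>, <0 2 1>, <1 0 0>, <1 0 1>, <1 1 0>, <1 1 1>, <1 2 0>, <1 2 1>}
target <1 2 0> ∈ {PSO}

SC:no TSO:no PSO:yes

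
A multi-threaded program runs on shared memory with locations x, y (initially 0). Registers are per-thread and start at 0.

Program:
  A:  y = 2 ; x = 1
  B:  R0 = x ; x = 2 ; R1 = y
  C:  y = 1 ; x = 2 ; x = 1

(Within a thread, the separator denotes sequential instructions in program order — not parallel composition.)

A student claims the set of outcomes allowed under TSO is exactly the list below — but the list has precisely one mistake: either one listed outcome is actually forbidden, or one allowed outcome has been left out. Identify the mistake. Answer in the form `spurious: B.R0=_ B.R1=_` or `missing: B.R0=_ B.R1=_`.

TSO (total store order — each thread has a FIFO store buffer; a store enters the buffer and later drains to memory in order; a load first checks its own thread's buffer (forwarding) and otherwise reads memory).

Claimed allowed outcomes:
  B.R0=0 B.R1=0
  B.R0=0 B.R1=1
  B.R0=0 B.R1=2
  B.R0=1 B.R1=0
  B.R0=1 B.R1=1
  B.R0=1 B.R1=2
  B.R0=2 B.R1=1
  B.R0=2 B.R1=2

outcome vector order: (B.R0,B.R1)
under TSO → (0,0); (0,1); (0,2); (1,1); (1,2); (2,1); (2,2)
claimed∖TSO = {(1,0)}

spurious: B.R0=1 B.R1=0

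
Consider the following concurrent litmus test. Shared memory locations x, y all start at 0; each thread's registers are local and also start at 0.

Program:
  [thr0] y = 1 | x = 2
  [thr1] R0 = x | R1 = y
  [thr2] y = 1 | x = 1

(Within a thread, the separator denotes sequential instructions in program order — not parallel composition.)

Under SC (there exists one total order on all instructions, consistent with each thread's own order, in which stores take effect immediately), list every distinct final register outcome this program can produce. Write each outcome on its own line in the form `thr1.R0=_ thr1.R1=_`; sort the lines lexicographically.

outcome vector order: (thr1.R0,thr1.R1)
|SC outcomes| = 4

thr1.R0=0 thr1.R1=0
thr1.R0=0 thr1.R1=1
thr1.R0=1 thr1.R1=1
thr1.R0=2 thr1.R1=1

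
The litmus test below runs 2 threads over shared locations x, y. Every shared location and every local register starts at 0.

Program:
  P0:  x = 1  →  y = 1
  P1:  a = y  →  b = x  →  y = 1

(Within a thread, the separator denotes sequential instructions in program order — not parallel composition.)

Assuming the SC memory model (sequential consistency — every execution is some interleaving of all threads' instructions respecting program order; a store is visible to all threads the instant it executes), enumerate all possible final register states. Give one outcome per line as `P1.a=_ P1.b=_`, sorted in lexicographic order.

P1.a=0 P1.b=0
P1.a=0 P1.b=1
P1.a=1 P1.b=1

outcome vector order: (P1.a,P1.b)
|SC outcomes| = 3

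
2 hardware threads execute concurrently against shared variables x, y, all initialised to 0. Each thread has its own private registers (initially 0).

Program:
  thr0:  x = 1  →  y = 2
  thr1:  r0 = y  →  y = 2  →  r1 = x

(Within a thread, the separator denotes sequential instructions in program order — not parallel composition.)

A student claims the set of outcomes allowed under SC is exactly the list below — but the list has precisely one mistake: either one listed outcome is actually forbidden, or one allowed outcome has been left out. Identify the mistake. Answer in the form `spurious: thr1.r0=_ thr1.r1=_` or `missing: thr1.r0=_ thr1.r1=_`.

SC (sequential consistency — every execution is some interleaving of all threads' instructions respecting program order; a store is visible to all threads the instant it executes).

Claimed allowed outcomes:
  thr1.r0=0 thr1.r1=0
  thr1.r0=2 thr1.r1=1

outcome vector order: (thr1.r0,thr1.r1)
SC (3): 00, 01, 21
SC∖claimed = {01}

missing: thr1.r0=0 thr1.r1=1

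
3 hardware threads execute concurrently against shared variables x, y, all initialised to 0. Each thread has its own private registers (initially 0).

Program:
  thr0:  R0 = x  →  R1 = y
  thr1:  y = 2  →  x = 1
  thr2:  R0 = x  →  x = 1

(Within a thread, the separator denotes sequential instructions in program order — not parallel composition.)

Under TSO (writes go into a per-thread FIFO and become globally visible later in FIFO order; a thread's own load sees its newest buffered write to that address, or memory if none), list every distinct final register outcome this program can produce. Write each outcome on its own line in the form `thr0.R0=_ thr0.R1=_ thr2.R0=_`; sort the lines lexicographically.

outcome vector order: (thr0.R0,thr0.R1,thr2.R0)
|TSO outcomes| = 7

thr0.R0=0 thr0.R1=0 thr2.R0=0
thr0.R0=0 thr0.R1=0 thr2.R0=1
thr0.R0=0 thr0.R1=2 thr2.R0=0
thr0.R0=0 thr0.R1=2 thr2.R0=1
thr0.R0=1 thr0.R1=0 thr2.R0=0
thr0.R0=1 thr0.R1=2 thr2.R0=0
thr0.R0=1 thr0.R1=2 thr2.R0=1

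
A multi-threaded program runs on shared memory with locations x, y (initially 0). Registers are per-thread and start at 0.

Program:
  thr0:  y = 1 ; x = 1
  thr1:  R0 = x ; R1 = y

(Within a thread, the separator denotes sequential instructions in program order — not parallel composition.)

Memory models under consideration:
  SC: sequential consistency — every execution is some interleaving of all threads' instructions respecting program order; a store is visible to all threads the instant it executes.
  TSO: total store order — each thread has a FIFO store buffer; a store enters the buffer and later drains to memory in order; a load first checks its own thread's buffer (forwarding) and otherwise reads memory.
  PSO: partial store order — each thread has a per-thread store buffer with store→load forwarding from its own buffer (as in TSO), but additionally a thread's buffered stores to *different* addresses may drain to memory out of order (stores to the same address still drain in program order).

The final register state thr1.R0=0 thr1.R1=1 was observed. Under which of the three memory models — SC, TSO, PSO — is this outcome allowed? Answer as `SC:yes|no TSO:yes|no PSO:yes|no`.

outcome vector order: (thr1.R0,thr1.R1)
SC (3): 0/0 0/1 1/1
TSO (3): 0/0 0/1 1/1
PSO (4): 0/0 0/1 1/0 1/1
target 0/1 ∈ {SC,TSO,PSO}

SC:yes TSO:yes PSO:yes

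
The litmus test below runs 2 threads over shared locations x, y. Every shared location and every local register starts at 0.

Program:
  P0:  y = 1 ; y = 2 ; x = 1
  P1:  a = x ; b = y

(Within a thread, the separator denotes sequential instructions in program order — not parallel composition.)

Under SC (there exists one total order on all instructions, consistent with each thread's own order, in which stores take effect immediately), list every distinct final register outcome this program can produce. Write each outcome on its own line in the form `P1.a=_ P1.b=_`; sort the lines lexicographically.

outcome vector order: (P1.a,P1.b)
|SC outcomes| = 4

P1.a=0 P1.b=0
P1.a=0 P1.b=1
P1.a=0 P1.b=2
P1.a=1 P1.b=2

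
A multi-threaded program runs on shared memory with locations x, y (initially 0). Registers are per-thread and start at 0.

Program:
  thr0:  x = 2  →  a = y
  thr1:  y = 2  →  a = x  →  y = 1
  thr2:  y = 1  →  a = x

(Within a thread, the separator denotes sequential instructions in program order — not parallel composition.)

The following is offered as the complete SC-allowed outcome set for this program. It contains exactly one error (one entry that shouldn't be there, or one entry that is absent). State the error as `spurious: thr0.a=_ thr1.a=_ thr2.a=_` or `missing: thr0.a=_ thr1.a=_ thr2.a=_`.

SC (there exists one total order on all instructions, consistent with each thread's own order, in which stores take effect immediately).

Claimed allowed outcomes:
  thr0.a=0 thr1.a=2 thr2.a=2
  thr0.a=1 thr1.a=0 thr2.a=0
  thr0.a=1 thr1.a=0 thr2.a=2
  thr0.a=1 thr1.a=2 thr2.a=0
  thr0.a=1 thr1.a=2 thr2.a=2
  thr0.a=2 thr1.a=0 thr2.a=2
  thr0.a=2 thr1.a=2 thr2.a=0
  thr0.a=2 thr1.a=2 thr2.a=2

outcome vector order: (thr0.a,thr1.a,thr2.a)
SC (9): <0 2 2>; <1 0 0>; <1 0 2>; <1 2 0>; <1 2 2>; <2 0 0>; <2 0 2>; <2 2 0>; <2 2 2>
SC∖claimed = {<2 0 0>}

missing: thr0.a=2 thr1.a=0 thr2.a=0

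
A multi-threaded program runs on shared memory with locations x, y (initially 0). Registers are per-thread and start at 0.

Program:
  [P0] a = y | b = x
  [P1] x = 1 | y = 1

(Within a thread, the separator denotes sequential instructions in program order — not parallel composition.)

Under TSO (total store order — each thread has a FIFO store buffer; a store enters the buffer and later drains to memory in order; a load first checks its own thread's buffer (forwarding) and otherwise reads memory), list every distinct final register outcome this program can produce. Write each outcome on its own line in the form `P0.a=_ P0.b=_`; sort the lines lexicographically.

P0.a=0 P0.b=0
P0.a=0 P0.b=1
P0.a=1 P0.b=1

outcome vector order: (P0.a,P0.b)
|TSO outcomes| = 3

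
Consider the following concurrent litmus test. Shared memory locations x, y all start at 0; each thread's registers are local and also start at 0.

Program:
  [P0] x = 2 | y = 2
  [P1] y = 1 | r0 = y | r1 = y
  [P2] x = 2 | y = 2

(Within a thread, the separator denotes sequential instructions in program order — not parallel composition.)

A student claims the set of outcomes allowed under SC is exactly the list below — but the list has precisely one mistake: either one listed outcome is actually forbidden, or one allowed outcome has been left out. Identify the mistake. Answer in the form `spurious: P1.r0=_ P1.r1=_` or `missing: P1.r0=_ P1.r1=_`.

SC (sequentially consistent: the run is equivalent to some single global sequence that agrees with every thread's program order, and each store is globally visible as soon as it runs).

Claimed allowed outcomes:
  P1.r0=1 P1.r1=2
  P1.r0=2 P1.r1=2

missing: P1.r0=1 P1.r1=1

outcome vector order: (P1.r0,P1.r1)
SC (3): <1 1> <1 2> <2 2>
SC∖claimed = {<1 1>}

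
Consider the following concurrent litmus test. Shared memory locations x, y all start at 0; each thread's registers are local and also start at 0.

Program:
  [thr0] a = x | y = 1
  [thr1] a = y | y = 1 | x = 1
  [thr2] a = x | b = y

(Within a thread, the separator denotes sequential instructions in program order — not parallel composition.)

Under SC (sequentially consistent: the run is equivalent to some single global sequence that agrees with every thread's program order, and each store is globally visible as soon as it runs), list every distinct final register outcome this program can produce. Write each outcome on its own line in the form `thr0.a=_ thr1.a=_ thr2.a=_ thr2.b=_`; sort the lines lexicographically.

thr0.a=0 thr1.a=0 thr2.a=0 thr2.b=0
thr0.a=0 thr1.a=0 thr2.a=0 thr2.b=1
thr0.a=0 thr1.a=0 thr2.a=1 thr2.b=1
thr0.a=0 thr1.a=1 thr2.a=0 thr2.b=0
thr0.a=0 thr1.a=1 thr2.a=0 thr2.b=1
thr0.a=0 thr1.a=1 thr2.a=1 thr2.b=1
thr0.a=1 thr1.a=0 thr2.a=0 thr2.b=0
thr0.a=1 thr1.a=0 thr2.a=0 thr2.b=1
thr0.a=1 thr1.a=0 thr2.a=1 thr2.b=1

outcome vector order: (thr0.a,thr1.a,thr2.a,thr2.b)
|SC outcomes| = 9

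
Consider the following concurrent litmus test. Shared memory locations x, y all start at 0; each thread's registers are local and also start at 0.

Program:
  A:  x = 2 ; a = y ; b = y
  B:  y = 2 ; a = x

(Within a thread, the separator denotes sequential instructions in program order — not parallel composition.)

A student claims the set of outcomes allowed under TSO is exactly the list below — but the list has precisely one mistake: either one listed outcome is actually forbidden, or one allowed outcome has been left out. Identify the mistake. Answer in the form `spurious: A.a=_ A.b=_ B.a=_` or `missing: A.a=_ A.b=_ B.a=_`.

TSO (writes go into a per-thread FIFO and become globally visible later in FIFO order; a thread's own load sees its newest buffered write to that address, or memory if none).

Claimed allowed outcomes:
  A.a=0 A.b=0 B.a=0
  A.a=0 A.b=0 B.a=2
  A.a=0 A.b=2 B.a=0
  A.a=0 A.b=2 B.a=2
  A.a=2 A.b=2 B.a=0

outcome vector order: (A.a,A.b,B.a)
[TSO] allowed = {000, 002, 020, 022, 220, 222}
TSO∖claimed = {222}

missing: A.a=2 A.b=2 B.a=2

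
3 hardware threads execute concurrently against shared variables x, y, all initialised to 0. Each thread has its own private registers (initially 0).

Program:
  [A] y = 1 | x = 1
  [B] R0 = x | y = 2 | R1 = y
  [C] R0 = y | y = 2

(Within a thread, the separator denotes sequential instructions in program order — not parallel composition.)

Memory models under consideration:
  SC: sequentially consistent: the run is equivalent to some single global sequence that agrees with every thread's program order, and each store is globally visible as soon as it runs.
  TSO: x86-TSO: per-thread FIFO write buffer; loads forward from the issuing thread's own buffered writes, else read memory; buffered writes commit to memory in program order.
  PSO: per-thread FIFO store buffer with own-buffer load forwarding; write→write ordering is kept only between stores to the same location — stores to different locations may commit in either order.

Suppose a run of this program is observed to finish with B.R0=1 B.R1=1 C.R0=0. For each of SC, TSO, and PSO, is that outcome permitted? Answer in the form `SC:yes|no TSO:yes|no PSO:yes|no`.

SC:no TSO:no PSO:yes

outcome vector order: (B.R0,B.R1,C.R0)
SC (9): 010; 011; 012; 020; 021; 022; 120; 121; 122
TSO (9): 010; 011; 012; 020; 021; 022; 120; 121; 122
PSO (12): 010; 011; 012; 020; 021; 022; 110; 111; 112; 120; 121; 122
target 110 ∈ {PSO}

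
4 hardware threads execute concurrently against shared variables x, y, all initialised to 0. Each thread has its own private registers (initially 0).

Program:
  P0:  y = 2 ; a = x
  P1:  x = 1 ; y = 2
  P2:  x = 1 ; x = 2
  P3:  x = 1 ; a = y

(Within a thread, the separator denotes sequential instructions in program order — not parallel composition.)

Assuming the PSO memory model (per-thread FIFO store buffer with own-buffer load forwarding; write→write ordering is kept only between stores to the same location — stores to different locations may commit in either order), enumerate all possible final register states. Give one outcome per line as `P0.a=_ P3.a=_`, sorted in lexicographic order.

outcome vector order: (P0.a,P3.a)
|PSO outcomes| = 6

P0.a=0 P3.a=0
P0.a=0 P3.a=2
P0.a=1 P3.a=0
P0.a=1 P3.a=2
P0.a=2 P3.a=0
P0.a=2 P3.a=2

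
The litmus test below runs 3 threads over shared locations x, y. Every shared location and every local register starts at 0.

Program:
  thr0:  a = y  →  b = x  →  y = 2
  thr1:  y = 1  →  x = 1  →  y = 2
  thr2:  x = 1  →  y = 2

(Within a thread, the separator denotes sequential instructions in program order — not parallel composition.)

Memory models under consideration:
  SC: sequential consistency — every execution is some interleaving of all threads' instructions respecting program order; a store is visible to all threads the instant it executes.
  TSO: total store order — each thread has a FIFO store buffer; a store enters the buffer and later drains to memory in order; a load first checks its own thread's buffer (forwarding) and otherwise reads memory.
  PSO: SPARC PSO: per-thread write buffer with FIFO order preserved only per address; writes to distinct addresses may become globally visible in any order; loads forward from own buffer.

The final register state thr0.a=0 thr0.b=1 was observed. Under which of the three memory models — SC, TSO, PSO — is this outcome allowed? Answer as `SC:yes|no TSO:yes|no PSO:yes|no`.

outcome vector order: (thr0.a,thr0.b)
[SC] allowed = {0/0 0/1 1/0 1/1 2/1}
[TSO] allowed = {0/0 0/1 1/0 1/1 2/1}
[PSO] allowed = {0/0 0/1 1/0 1/1 2/0 2/1}
target 0/1 ∈ {SC,TSO,PSO}

SC:yes TSO:yes PSO:yes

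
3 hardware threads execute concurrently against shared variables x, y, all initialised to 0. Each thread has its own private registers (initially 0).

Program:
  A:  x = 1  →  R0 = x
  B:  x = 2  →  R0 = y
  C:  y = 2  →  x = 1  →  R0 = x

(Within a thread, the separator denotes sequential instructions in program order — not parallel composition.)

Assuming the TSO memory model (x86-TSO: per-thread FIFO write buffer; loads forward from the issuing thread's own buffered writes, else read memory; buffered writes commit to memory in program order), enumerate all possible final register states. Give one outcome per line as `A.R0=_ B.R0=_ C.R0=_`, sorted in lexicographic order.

outcome vector order: (A.R0,B.R0,C.R0)
|TSO outcomes| = 8

A.R0=1 B.R0=0 C.R0=1
A.R0=1 B.R0=0 C.R0=2
A.R0=1 B.R0=2 C.R0=1
A.R0=1 B.R0=2 C.R0=2
A.R0=2 B.R0=0 C.R0=1
A.R0=2 B.R0=0 C.R0=2
A.R0=2 B.R0=2 C.R0=1
A.R0=2 B.R0=2 C.R0=2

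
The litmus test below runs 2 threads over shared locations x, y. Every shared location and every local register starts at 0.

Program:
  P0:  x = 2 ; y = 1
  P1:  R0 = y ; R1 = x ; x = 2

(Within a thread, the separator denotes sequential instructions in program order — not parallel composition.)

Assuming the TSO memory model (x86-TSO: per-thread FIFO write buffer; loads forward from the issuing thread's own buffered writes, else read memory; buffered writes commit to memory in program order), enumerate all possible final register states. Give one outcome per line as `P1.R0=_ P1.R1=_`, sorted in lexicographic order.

outcome vector order: (P1.R0,P1.R1)
|TSO outcomes| = 3

P1.R0=0 P1.R1=0
P1.R0=0 P1.R1=2
P1.R0=1 P1.R1=2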